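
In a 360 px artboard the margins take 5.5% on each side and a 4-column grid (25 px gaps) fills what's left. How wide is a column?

Margins: 5.5% × 360 = 19.8 px each, so content = 360 − 39.6 = 320.4 px.
320.4 − 3·25 = 245.4; ÷4 gives c = 61.35 px.

61.35 px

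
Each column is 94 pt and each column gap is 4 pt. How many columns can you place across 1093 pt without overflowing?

k columns need k·94 + (k−1)·4 = k·98 − 4.
k·98 − 4 ≤ 1093 → k ≤ 1097 / 98 ≈ 11.19, so k = 11.

11 columns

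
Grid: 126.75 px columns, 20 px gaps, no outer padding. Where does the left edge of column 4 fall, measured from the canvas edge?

Each column+gutter stride is 146.75 px; with no margin, 3 of them is 440.25 px.

440.25 px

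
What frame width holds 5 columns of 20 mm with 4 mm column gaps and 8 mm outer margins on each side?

132 mm

Adding margins, columns and gutters: 16 + 100 + 16 = 132 mm.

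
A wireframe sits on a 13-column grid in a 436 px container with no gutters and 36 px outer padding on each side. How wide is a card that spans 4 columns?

Subtract both margins: 436 − 2·36 = 364 px.
364 / 13 = 28 px per column.
With no gutters, 4 columns span 4·28 = 112 px.

112 px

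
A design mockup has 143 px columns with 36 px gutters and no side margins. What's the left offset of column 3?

Before column 3: 2 columns + 2 gutters.
Offset = 2·(143 + 36) = 2·179 = 358 px.

358 px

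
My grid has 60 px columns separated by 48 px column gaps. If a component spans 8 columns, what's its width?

816 px

8 columns plus 7 column gaps: 480 + 336 = 816 px.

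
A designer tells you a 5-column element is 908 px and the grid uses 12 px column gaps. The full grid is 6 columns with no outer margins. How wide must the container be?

1092 px

908 − 4·12 = 860; ÷5 gives c = 172 px.
Summing: 1032 + 60 = 1092 px.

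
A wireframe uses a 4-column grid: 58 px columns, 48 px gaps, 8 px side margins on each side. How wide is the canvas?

Adding margins, columns and gutters: 16 + 232 + 144 = 392 px.

392 px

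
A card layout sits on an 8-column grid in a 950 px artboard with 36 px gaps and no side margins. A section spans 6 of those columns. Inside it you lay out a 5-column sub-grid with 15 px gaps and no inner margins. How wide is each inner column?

950 − 7·36 = 698; ÷8 gives c = 87.25 px.
6-column span = 6·87.25 + 5·36 = 703.5 px.
703.5 − 4·15 = 643.5; ÷5 gives d = 128.7 px.

128.7 px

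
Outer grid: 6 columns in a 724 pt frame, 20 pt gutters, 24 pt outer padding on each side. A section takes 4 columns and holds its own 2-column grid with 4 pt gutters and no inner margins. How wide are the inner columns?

Outer content = 724 − 2·24 = 676 pt.
676 − 5·20 = 576; ÷6 gives c = 96 pt.
4 columns plus 3 gutters: 384 + 60 = 444 pt.
444 − 1·4 = 440; ÷2 gives d = 220 pt.

220 pt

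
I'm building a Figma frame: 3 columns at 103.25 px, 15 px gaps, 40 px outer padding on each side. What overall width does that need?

419.75 px

Artboard = 2·40 + 3·103.25 + 2·15 = 80 + 309.75 + 30 = 419.75 px.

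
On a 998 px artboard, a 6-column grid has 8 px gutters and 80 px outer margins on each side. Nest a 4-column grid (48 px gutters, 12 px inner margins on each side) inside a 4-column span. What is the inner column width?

97 px

Inside the margins: 998 − 160 = 838 px.
838 − 5·8 = 798; ÷6 gives c = 133 px.
Span of 4: 4·133 + 3·8 = 532 + 24 = 556 px.
Inner content = 556 − 2·12 = 532 px.
4d + 3·48 = 532 → 4d = 388 → d = 97 px.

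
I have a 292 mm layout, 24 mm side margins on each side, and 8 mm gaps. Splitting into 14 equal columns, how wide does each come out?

10 mm

Inside the margins: 292 − 48 = 244 mm.
Subtracting 13 gaps of 8 leaves 140 for 14 columns, so c = 10 mm.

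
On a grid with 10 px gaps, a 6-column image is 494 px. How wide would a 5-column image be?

410 px

6 columns + 5 gaps: 6c + 5·10 = 494.
6c = 494 − 50 = 444, so c = 74 px.
5-column span = 5·74 + 4·10 = 410 px.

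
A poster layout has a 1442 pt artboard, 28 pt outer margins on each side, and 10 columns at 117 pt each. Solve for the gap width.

Subtract both margins: 1442 − 2·28 = 1386 pt.
Columns use 1170 pt, leaving 216 pt across 9 gaps = 24 pt each.

24 pt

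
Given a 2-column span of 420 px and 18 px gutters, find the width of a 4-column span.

Subtracting 1 gutter of 18 leaves 402 for 2 columns, so c = 201 px.
4 columns plus 3 gutters: 804 + 54 = 858 px.

858 px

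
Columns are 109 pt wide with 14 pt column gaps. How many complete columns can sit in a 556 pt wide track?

4 columns

4 columns: 4·109 + 3·14 = 478 pt ≤ 556.
5 columns: 601 pt > 556. So 4.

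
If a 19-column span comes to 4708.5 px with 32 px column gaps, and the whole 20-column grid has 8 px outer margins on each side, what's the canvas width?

4974 px

4708.5 − 18·32 = 4132.5; ÷19 gives c = 217.5 px.
Total width: 2·8 + 20·217.5 + 19·32 = 4974 px.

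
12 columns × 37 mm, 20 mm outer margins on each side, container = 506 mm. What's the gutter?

2 mm

Subtract both margins: 506 − 2·20 = 466 mm.
12·37 + 11g = 466 → 11g = 22 → g = 2 mm.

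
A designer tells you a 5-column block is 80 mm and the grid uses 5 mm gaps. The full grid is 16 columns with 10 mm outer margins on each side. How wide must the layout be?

80 − 4·5 = 60; ÷5 gives c = 12 mm.
Adding margins, columns and gutters: 20 + 192 + 75 = 287 mm.

287 mm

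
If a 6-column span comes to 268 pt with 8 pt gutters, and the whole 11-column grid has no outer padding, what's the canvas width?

498 pt

268 − 5·8 = 228; ÷6 gives c = 38 pt.
Canvas = 11·38 + 10·8 = 418 + 80 = 498 pt.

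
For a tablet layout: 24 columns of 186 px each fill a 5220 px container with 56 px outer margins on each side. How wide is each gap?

Take off 112 px of margins, leaving 5108 px.
Columns use 4464 px, leaving 644 px across 23 gaps = 28 px each.

28 px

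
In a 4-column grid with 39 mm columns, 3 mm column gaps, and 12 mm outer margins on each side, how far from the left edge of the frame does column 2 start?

Column 2 starts at margin + 1·(column + gutter) = 12 + 1·42 = 54 mm.

54 mm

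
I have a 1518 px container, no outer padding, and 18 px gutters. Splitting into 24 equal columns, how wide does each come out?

24c + 23·18 = 1518 → 24c = 1104 → c = 46 px.

46 px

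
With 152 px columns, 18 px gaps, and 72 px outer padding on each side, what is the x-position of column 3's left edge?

Before column 3: the margin + 2 columns + 2 gaps.
Offset = 72 + 2·(152 + 18) = 72 + 340 = 412 px.

412 px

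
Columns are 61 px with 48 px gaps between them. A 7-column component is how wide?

715 px

7-column span = 7·61 + 6·48 = 715 px.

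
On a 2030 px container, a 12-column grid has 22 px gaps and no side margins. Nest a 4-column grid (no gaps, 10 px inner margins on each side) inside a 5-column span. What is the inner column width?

Subtracting 11 gaps of 22 leaves 1788 for 12 columns, so c = 149 px.
5 columns plus 4 gaps: 745 + 88 = 833 px.
Inner content = 833 − 2·10 = 813 px.
With no gaps, each column is 813/4 = 203.25 px.

203.25 px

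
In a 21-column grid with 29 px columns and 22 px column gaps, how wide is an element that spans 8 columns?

386 px

Span of 8: 8·29 + 7·22 = 232 + 154 = 386 px.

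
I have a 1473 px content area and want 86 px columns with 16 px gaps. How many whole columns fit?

14 columns

Each extra column adds 86 + 16 = 102 px.
(1473 + 16) / 102 = 14.60, so 14 columns fit.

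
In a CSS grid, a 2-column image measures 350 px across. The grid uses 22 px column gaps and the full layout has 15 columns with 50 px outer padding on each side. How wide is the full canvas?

2868 px

2 columns + 1 column gap: 2c + 1·22 = 350.
2c = 350 − 22 = 328, so c = 164 px.
Adding margins, columns and gutters: 100 + 2460 + 308 = 2868 px.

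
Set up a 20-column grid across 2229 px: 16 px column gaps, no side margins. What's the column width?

96.25 px

Subtracting 19 column gaps of 16 leaves 1925 for 20 columns, so c = 96.25 px.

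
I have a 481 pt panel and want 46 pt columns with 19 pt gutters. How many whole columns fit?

k columns need k·46 + (k−1)·19 = k·65 − 19.
k·65 − 19 ≤ 481 → k ≤ 500 / 65 ≈ 7.69, so k = 7.

7 columns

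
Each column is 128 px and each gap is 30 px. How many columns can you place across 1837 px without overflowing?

11 columns

11 columns: 11·128 + 10·30 = 1708 px ≤ 1837.
12 columns: 1866 px > 1837. So 11.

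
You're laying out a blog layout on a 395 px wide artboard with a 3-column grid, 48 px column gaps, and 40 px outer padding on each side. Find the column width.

73 px

Inside the margins: 395 − 80 = 315 px.
Subtracting 2 column gaps of 48 leaves 219 for 3 columns, so c = 73 px.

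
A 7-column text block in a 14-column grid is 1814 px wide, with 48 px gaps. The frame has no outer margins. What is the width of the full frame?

7 columns + 6 gaps: 7c + 6·48 = 1814.
7c = 1814 − 288 = 1526, so c = 218 px.
Summing: 3052 + 624 = 3676 px.

3676 px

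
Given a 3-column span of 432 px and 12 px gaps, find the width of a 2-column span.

3c + 2·12 = 432 → 3c = 408 → c = 136 px.
2 columns plus 1 gap: 272 + 12 = 284 px.

284 px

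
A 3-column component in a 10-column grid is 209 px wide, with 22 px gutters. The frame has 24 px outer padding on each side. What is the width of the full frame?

796 px

209 − 2·22 = 165; ÷3 gives c = 55 px.
Total width: 2·24 + 10·55 + 9·22 = 796 px.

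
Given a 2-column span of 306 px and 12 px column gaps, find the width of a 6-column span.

942 px

2 columns + 1 column gap: 2c + 1·12 = 306.
2c = 306 − 12 = 294, so c = 147 px.
Span of 6: 6·147 + 5·12 = 882 + 60 = 942 px.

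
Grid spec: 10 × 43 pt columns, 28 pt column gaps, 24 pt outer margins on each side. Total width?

730 pt

Canvas = 2·24 + 10·43 + 9·28 = 48 + 430 + 252 = 730 pt.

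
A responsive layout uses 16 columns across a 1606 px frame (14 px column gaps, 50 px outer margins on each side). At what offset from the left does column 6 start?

Inside the margins: 1606 − 100 = 1506 px.
1506 − 15·14 = 1296; ÷16 gives c = 81 px.
Column 6 starts at margin + 5·(column + gutter) = 50 + 5·95 = 525 px.

525 px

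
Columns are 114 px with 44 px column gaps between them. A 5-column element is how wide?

Span of 5: 5·114 + 4·44 = 570 + 176 = 746 px.

746 px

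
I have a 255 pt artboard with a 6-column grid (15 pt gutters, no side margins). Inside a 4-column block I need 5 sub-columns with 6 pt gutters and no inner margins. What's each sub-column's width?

6c + 5·15 = 255 → 6c = 180 → c = 30 pt.
4 columns plus 3 gutters: 120 + 45 = 165 pt.
5 columns + 4 gutters: 5d + 4·6 = 165.
5d = 165 − 24 = 141, so d = 28.2 pt.

28.2 pt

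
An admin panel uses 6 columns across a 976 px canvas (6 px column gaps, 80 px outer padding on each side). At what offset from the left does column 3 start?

Content = 976 − 2·80 = 816 px.
Subtracting 5 column gaps of 6 leaves 786 for 6 columns, so c = 131 px.
Column 3 starts at margin + 2·(column + gutter) = 80 + 2·137 = 354 px.

354 px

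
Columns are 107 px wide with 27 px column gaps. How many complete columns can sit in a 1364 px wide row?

k columns need k·107 + (k−1)·27 = k·134 − 27.
k·134 − 27 ≤ 1364 → k ≤ 1391 / 134 ≈ 10.38, so k = 10.

10 columns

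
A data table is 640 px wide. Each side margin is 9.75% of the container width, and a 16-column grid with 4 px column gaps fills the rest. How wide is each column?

Margins: 9.75% × 640 = 62.4 px each, so content = 640 − 124.8 = 515.2 px.
Subtracting 15 column gaps of 4 leaves 455.2 for 16 columns, so c = 28.45 px.

28.45 px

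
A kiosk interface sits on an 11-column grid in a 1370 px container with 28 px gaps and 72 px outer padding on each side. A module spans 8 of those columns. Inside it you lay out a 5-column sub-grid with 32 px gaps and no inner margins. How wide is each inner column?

Outer content = 1370 − 2·72 = 1226 px.
11c + 10·28 = 1226 → 11c = 946 → c = 86 px.
8-column span = 8·86 + 7·28 = 884 px.
884 − 4·32 = 756; ÷5 gives d = 151.2 px.

151.2 px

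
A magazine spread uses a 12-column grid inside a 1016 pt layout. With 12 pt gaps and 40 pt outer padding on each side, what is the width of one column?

67 pt

Subtract both margins: 1016 − 2·40 = 936 pt.
Subtracting 11 gaps of 12 leaves 804 for 12 columns, so c = 67 pt.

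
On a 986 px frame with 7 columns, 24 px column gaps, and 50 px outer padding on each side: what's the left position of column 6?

700 px

Inside the margins: 986 − 100 = 886 px.
886 − 6·24 = 742; ÷7 gives c = 106 px.
Each column+gutter stride is 130 px; 5 of them past the 50 px margin is 50 + 650 = 700 px.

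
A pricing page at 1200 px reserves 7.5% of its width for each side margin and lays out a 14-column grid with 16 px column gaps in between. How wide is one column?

Each margin = 7.5% of 1200 = 90 px; content = 1200 − 2·90 = 1020 px.
14 columns + 13 column gaps: 14c + 13·16 = 1020.
14c = 1020 − 208 = 812, so c = 58 px.

58 px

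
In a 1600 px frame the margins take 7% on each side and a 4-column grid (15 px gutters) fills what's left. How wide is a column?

Each margin = 7% of 1600 = 112 px; content = 1600 − 2·112 = 1376 px.
4 columns + 3 gutters: 4c + 3·15 = 1376.
4c = 1376 − 45 = 1331, so c = 332.75 px.

332.75 px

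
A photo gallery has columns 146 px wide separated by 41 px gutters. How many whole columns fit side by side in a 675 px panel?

Each extra column adds 146 + 41 = 187 px.
(675 + 41) / 187 = 3.83, so 3 columns fit.

3 columns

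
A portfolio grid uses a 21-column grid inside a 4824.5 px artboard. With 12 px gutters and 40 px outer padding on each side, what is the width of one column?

Subtract both margins: 4824.5 − 2·40 = 4744.5 px.
21c + 20·12 = 4744.5 → 21c = 4504.5 → c = 214.5 px.

214.5 px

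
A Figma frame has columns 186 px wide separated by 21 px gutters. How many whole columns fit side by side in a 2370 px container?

11 columns

k columns need k·186 + (k−1)·21 = k·207 − 21.
k·207 − 21 ≤ 2370 → k ≤ 2391 / 207 ≈ 11.55, so k = 11.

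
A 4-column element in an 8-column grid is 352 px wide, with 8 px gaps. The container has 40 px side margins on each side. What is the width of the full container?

Subtracting 3 gaps of 8 leaves 328 for 4 columns, so c = 82 px.
Container = 2·40 + 8·82 + 7·8 = 80 + 656 + 56 = 792 px.

792 px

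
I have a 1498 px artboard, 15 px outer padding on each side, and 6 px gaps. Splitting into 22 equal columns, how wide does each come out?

Content width = 1498 − 2·15 = 1468 px.
22c + 21·6 = 1468 → 22c = 1342 → c = 61 px.

61 px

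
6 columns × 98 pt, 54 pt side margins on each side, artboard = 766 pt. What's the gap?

14 pt

Inside the margins: 766 − 108 = 658 pt.
6·98 + 5g = 658 → 5g = 70 → g = 14 pt.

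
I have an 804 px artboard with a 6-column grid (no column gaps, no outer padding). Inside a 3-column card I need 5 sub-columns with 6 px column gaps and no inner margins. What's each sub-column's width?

75.6 px

804 / 6 = 134 px per column.
With no column gaps, 3 columns span 3·134 = 402 px.
Subtracting 4 column gaps of 6 leaves 378 for 5 columns, so d = 75.6 px.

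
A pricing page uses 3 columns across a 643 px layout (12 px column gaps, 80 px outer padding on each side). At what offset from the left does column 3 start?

Subtract both margins: 643 − 2·80 = 483 px.
Subtracting 2 column gaps of 12 leaves 459 for 3 columns, so c = 153 px.
Each column+gutter stride is 165 px; 2 of them past the 80 px margin is 80 + 330 = 410 px.

410 px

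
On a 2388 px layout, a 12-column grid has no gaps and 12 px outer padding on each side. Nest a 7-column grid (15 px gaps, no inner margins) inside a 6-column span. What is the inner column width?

156 px

Subtract both margins: 2388 − 2·12 = 2364 px.
With no gaps, each column is 2364/12 = 197 px.
With no gaps, 6 columns span 6·197 = 1182 px.
7d + 6·15 = 1182 → 7d = 1092 → d = 156 px.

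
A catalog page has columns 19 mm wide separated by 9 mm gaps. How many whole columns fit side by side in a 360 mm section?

k columns need k·19 + (k−1)·9 = k·28 − 9.
k·28 − 9 ≤ 360 → k ≤ 369 / 28 ≈ 13.18, so k = 13.

13 columns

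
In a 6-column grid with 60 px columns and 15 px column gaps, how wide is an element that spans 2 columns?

Span of 2: 2·60 + 1·15 = 120 + 15 = 135 px.

135 px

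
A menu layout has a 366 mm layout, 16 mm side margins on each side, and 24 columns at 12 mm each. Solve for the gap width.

Inside the margins: 366 − 32 = 334 mm.
Columns use 288 mm, leaving 46 mm across 23 gaps = 2 mm each.

2 mm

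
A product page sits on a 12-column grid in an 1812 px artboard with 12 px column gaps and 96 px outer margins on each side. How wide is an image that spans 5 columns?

668 px

Inside the margins: 1812 − 192 = 1620 px.
Subtracting 11 column gaps of 12 leaves 1488 for 12 columns, so c = 124 px.
Span of 5: 5·124 + 4·12 = 620 + 48 = 668 px.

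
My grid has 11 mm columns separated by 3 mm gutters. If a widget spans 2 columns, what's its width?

Span of 2: 2·11 + 1·3 = 22 + 3 = 25 mm.

25 mm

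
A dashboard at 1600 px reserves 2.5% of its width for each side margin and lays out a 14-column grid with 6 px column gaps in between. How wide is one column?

103 px

Each margin = 2.5% of 1600 = 40 px; content = 1600 − 2·40 = 1520 px.
14c + 13·6 = 1520 → 14c = 1442 → c = 103 px.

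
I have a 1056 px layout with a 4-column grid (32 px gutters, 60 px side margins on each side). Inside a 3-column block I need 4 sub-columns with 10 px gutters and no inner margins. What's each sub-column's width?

Take off 120 px of margins, leaving 936 px.
4c + 3·32 = 936 → 4c = 840 → c = 210 px.
Span of 3: 3·210 + 2·32 = 630 + 64 = 694 px.
4 columns + 3 gutters: 4d + 3·10 = 694.
4d = 694 − 30 = 664, so d = 166 px.

166 px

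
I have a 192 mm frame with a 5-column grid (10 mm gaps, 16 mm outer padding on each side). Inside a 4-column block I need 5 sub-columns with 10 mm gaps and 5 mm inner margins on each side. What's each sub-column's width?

15.2 mm

Outer content = 192 − 2·16 = 160 mm.
5 columns + 4 gaps: 5c + 4·10 = 160.
5c = 160 − 40 = 120, so c = 24 mm.
Span of 4: 4·24 + 3·10 = 96 + 30 = 126 mm.
Inner content = 126 − 2·5 = 116 mm.
5 columns + 4 gaps: 5d + 4·10 = 116.
5d = 116 − 40 = 76, so d = 15.2 mm.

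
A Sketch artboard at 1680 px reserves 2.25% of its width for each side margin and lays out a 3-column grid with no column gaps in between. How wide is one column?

534.8 px

Each margin = 2.25% of 1680 = 37.8 px; content = 1680 − 2·37.8 = 1604.4 px.
3c = 1604.4 → c = 534.8 px.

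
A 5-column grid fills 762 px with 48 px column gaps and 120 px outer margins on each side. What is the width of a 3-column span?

Inside the margins: 762 − 240 = 522 px.
5 columns + 4 column gaps: 5c + 4·48 = 522.
5c = 522 − 192 = 330, so c = 66 px.
3 columns plus 2 column gaps: 198 + 96 = 294 px.

294 px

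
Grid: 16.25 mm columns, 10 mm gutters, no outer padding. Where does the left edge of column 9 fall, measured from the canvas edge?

210 mm

No margin, so column 9 starts at 8·(column + gutter) = 8·26.25 = 210 mm.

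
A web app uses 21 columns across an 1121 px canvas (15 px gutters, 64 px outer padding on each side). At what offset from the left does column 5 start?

Inside the margins: 1121 − 128 = 993 px.
21c + 20·15 = 993 → 21c = 693 → c = 33 px.
Column 5 starts at margin + 4·(column + gutter) = 64 + 4·48 = 256 px.

256 px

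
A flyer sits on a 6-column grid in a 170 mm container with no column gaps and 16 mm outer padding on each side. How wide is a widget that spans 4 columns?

92 mm

Content width = 170 − 2·16 = 138 mm.
138 / 6 = 23 mm per column.
With no column gaps, 4 columns span 4·23 = 92 mm.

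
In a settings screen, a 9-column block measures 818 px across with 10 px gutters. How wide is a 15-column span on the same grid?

1370 px

Subtracting 8 gutters of 10 leaves 738 for 9 columns, so c = 82 px.
15 columns plus 14 gutters: 1230 + 140 = 1370 px.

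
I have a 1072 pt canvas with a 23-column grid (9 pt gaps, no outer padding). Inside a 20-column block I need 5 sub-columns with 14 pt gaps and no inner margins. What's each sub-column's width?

Subtracting 22 gaps of 9 leaves 874 for 23 columns, so c = 38 pt.
Span of 20: 20·38 + 19·9 = 760 + 171 = 931 pt.
931 − 4·14 = 875; ÷5 gives d = 175 pt.

175 pt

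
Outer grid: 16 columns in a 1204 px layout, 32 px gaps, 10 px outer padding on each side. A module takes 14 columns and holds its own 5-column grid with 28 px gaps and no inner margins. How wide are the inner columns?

Take off 20 px of margins, leaving 1184 px.
Subtracting 15 gaps of 32 leaves 704 for 16 columns, so c = 44 px.
Span of 14: 14·44 + 13·32 = 616 + 416 = 1032 px.
Subtracting 4 gaps of 28 leaves 920 for 5 columns, so d = 184 px.

184 px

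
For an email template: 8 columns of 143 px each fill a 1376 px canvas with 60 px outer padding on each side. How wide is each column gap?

Content width = 1376 − 2·60 = 1256 px.
Columns use 1144 px, leaving 112 px across 7 column gaps = 16 px each.

16 px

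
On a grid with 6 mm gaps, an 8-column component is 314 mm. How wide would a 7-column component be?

274 mm

Subtracting 7 gaps of 6 leaves 272 for 8 columns, so c = 34 mm.
7 columns plus 6 gaps: 238 + 36 = 274 mm.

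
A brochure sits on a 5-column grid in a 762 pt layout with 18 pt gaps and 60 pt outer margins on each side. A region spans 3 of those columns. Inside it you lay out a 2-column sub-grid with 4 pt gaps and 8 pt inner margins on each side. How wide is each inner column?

Outer content = 762 − 2·60 = 642 pt.
642 − 4·18 = 570; ÷5 gives c = 114 pt.
Span of 3: 3·114 + 2·18 = 342 + 36 = 378 pt.
Inner content = 378 − 2·8 = 362 pt.
2 columns + 1 gap: 2d + 1·4 = 362.
2d = 362 − 4 = 358, so d = 179 pt.

179 pt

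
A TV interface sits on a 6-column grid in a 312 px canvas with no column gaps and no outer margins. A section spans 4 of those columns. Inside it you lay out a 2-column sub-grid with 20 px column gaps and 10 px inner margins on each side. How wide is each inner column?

312 / 6 = 52 px per column.
With no column gaps, 4 columns span 4·52 = 208 px.
Inner content = 208 − 2·10 = 188 px.
188 − 1·20 = 168; ÷2 gives d = 84 px.

84 px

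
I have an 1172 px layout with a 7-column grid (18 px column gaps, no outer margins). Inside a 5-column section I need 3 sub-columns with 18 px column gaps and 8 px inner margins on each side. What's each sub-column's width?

1172 − 6·18 = 1064; ÷7 gives c = 152 px.
5-column span = 5·152 + 4·18 = 832 px.
Inner content = 832 − 2·8 = 816 px.
Subtracting 2 column gaps of 18 leaves 780 for 3 columns, so d = 260 px.

260 px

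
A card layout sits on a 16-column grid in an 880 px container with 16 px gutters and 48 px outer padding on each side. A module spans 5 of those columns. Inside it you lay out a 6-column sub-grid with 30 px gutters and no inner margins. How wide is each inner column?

14 px

Subtract both margins: 880 − 2·48 = 784 px.
16 columns + 15 gutters: 16c + 15·16 = 784.
16c = 784 − 240 = 544, so c = 34 px.
Span of 5: 5·34 + 4·16 = 170 + 64 = 234 px.
6 columns + 5 gutters: 6d + 5·30 = 234.
6d = 234 − 150 = 84, so d = 14 px.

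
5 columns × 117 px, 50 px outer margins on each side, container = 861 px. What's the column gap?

44 px

Inside the margins: 861 − 100 = 761 px.
Columns use 585 px, leaving 176 px across 4 column gaps = 44 px each.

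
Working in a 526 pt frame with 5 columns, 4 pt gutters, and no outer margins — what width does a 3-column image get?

5c + 4·4 = 526 → 5c = 510 → c = 102 pt.
Span of 3: 3·102 + 2·4 = 306 + 8 = 314 pt.

314 pt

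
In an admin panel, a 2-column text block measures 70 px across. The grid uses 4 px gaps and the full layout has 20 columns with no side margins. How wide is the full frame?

2c + 1·4 = 70 → 2c = 66 → c = 33 px.
Summing: 660 + 76 = 736 px.

736 px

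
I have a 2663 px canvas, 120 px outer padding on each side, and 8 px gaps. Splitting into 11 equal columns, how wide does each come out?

213 px

Inside the margins: 2663 − 240 = 2423 px.
Subtracting 10 gaps of 8 leaves 2343 for 11 columns, so c = 213 px.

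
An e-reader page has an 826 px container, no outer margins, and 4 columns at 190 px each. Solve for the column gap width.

4·190 + 3g = 826 → 3g = 66 → g = 22 px.

22 px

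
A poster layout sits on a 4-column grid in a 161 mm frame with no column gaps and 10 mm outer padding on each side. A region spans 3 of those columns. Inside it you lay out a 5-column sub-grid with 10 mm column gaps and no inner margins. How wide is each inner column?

Subtract both margins: 161 − 2·10 = 141 mm.
4c = 141 → c = 35.25 mm.
With no column gaps, 3 columns span 3·35.25 = 105.75 mm.
Subtracting 4 column gaps of 10 leaves 65.75 for 5 columns, so d = 13.15 mm.

13.15 mm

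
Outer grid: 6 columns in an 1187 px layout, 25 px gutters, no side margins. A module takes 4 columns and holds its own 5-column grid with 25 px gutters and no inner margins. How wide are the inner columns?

Subtracting 5 gutters of 25 leaves 1062 for 6 columns, so c = 177 px.
4 columns plus 3 gutters: 708 + 75 = 783 px.
Subtracting 4 gutters of 25 leaves 683 for 5 columns, so d = 136.6 px.

136.6 px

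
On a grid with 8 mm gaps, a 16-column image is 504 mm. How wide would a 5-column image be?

152 mm

Subtracting 15 gaps of 8 leaves 384 for 16 columns, so c = 24 mm.
5-column span = 5·24 + 4·8 = 152 mm.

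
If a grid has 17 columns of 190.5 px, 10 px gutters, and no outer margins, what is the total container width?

3398.5 px

Total width: 17·190.5 + 16·10 = 3398.5 px.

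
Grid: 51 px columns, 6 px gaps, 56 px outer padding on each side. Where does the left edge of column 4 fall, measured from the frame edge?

227 px

Each column+gutter stride is 57 px; 3 of them past the 56 px margin is 56 + 171 = 227 px.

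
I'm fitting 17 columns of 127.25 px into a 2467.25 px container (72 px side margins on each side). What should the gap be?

10 px

Subtract both margins: 2467.25 − 2·72 = 2323.25 px.
17 columns take 17·127.25 = 2163.25 px; remaining 160 splits into 16 gaps.
g = 160 / 16 = 10 px.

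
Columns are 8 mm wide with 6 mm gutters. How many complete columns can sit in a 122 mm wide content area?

9 columns

k columns need k·8 + (k−1)·6 = k·14 − 6.
k·14 − 6 ≤ 122 → k ≤ 128 / 14 ≈ 9.14, so k = 9.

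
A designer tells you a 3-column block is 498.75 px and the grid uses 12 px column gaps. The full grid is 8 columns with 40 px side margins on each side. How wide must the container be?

1430 px

Subtracting 2 column gaps of 12 leaves 474.75 for 3 columns, so c = 158.25 px.
Total width: 2·40 + 8·158.25 + 7·12 = 1430 px.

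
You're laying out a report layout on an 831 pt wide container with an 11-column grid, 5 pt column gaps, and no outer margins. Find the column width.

Subtracting 10 column gaps of 5 leaves 781 for 11 columns, so c = 71 pt.

71 pt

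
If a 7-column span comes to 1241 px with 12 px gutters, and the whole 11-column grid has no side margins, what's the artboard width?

1241 − 6·12 = 1169; ÷7 gives c = 167 px.
Summing: 1837 + 120 = 1957 px.

1957 px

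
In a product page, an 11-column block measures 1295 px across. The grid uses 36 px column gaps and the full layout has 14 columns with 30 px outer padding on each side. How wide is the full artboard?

1718 px

1295 − 10·36 = 935; ÷11 gives c = 85 px.
Artboard = 2·30 + 14·85 + 13·36 = 60 + 1190 + 468 = 1718 px.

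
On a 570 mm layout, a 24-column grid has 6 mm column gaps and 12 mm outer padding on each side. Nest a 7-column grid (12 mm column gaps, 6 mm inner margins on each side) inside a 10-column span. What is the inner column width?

20 mm

Outer content = 570 − 2·12 = 546 mm.
546 − 23·6 = 408; ÷24 gives c = 17 mm.
10-column span = 10·17 + 9·6 = 224 mm.
Inner content = 224 − 2·6 = 212 mm.
7d + 6·12 = 212 → 7d = 140 → d = 20 mm.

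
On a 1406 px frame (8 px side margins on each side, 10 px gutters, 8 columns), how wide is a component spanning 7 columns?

Content width = 1406 − 2·8 = 1390 px.
1390 − 7·10 = 1320; ÷8 gives c = 165 px.
7-column span = 7·165 + 6·10 = 1215 px.

1215 px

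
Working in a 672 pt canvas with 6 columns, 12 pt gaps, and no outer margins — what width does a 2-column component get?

6 columns + 5 gaps: 6c + 5·12 = 672.
6c = 672 − 60 = 612, so c = 102 pt.
Span of 2: 2·102 + 1·12 = 204 + 12 = 216 pt.

216 pt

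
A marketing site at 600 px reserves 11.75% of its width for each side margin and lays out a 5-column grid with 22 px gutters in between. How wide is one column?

74.2 px

Margins: 11.75% × 600 = 70.5 px each, so content = 600 − 141 = 459 px.
5c + 4·22 = 459 → 5c = 371 → c = 74.2 px.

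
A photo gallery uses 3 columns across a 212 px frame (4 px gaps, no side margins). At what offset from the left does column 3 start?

3c + 2·4 = 212 → 3c = 204 → c = 68 px.
No margin, so column 3 starts at 2·(column + gutter) = 2·72 = 144 px.

144 px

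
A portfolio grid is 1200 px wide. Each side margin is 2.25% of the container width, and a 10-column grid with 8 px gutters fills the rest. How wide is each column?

107.4 px

Margins: 2.25% × 1200 = 27 px each, so content = 1200 − 54 = 1146 px.
Subtracting 9 gutters of 8 leaves 1074 for 10 columns, so c = 107.4 px.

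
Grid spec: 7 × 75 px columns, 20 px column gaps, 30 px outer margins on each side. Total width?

Container = 2·30 + 7·75 + 6·20 = 60 + 525 + 120 = 705 px.

705 px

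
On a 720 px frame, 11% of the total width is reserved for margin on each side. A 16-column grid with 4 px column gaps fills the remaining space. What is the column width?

720 × (1 − 2·11%) = 720 × 78% = 561.6 px for the columns.
Subtracting 15 column gaps of 4 leaves 501.6 for 16 columns, so c = 31.35 px.

31.35 px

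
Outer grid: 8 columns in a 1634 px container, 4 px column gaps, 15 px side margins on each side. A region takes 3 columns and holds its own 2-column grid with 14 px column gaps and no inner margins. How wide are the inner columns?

292.5 px

Inside the margins: 1634 − 30 = 1604 px.
8c + 7·4 = 1604 → 8c = 1576 → c = 197 px.
3 columns plus 2 column gaps: 591 + 8 = 599 px.
599 − 1·14 = 585; ÷2 gives d = 292.5 px.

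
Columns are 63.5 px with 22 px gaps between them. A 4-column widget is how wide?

320 px

4 columns plus 3 gaps: 254 + 66 = 320 px.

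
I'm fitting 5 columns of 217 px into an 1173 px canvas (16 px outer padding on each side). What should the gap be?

Content width = 1173 − 2·16 = 1141 px.
Columns use 1085 px, leaving 56 px across 4 gaps = 14 px each.

14 px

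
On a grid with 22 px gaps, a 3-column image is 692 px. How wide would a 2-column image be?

454 px

692 − 2·22 = 648; ÷3 gives c = 216 px.
Span of 2: 2·216 + 1·22 = 432 + 22 = 454 px.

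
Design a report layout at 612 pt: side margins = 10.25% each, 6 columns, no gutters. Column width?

81.09 pt

612 × (1 − 2·10.25%) = 612 × 79.5% = 486.54 pt for the columns.
With no gutters, each column is 486.54/6 = 81.09 pt.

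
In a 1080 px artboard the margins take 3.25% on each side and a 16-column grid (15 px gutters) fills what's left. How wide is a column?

Each margin = 3.25% of 1080 = 35.1 px; content = 1080 − 2·35.1 = 1009.8 px.
Subtracting 15 gutters of 15 leaves 784.8 for 16 columns, so c = 49.05 px.

49.05 px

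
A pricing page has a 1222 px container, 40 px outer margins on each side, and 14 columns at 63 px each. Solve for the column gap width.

Subtract both margins: 1222 − 2·40 = 1142 px.
Columns use 882 px, leaving 260 px across 13 column gaps = 20 px each.

20 px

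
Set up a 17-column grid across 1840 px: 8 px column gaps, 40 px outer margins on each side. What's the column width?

Subtract both margins: 1840 − 2·40 = 1760 px.
Subtracting 16 column gaps of 8 leaves 1632 for 17 columns, so c = 96 px.

96 px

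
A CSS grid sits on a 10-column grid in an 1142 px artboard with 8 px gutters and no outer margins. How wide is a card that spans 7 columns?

797 px

1142 − 9·8 = 1070; ÷10 gives c = 107 px.
7-column span = 7·107 + 6·8 = 797 px.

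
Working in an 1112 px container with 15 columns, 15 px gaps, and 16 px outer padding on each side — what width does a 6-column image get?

Take off 32 px of margins, leaving 1080 px.
Subtracting 14 gaps of 15 leaves 870 for 15 columns, so c = 58 px.
6 columns plus 5 gaps: 348 + 75 = 423 px.

423 px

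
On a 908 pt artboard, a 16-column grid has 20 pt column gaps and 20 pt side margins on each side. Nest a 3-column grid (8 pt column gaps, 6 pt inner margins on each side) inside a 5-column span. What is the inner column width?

Inside the margins: 908 − 40 = 868 pt.
16 columns + 15 column gaps: 16c + 15·20 = 868.
16c = 868 − 300 = 568, so c = 35.5 pt.
5 columns plus 4 column gaps: 177.5 + 80 = 257.5 pt.
Inner content = 257.5 − 2·6 = 245.5 pt.
Subtracting 2 column gaps of 8 leaves 229.5 for 3 columns, so d = 76.5 pt.

76.5 pt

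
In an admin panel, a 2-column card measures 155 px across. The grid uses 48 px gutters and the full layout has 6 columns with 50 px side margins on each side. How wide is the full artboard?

2c + 1·48 = 155 → 2c = 107 → c = 53.5 px.
Total width: 2·50 + 6·53.5 + 5·48 = 661 px.

661 px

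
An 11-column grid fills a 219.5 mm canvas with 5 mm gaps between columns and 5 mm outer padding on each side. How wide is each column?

Inside the margins: 219.5 − 10 = 209.5 mm.
Subtracting 10 gaps of 5 leaves 159.5 for 11 columns, so c = 14.5 mm.

14.5 mm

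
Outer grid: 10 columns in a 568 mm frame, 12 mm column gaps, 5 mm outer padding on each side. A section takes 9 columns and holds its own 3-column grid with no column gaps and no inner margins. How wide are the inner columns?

Inside the margins: 568 − 10 = 558 mm.
10 columns + 9 column gaps: 10c + 9·12 = 558.
10c = 558 − 108 = 450, so c = 45 mm.
9 columns plus 8 column gaps: 405 + 96 = 501 mm.
501 / 3 = 167 mm per column.

167 mm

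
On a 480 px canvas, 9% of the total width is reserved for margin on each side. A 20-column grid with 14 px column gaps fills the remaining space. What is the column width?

Each margin = 9% of 480 = 43.2 px; content = 480 − 2·43.2 = 393.6 px.
Subtracting 19 column gaps of 14 leaves 127.6 for 20 columns, so c = 6.38 px.

6.38 px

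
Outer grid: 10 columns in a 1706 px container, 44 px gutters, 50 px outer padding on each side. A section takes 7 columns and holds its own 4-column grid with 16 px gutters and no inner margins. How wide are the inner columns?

265.75 px

Outer content = 1706 − 2·50 = 1606 px.
Subtracting 9 gutters of 44 leaves 1210 for 10 columns, so c = 121 px.
7-column span = 7·121 + 6·44 = 1111 px.
1111 − 3·16 = 1063; ÷4 gives d = 265.75 px.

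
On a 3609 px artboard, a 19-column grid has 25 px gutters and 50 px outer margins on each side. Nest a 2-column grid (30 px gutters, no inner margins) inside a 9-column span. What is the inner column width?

Inside the margins: 3609 − 100 = 3509 px.
19 columns + 18 gutters: 19c + 18·25 = 3509.
19c = 3509 − 450 = 3059, so c = 161 px.
9-column span = 9·161 + 8·25 = 1649 px.
1649 − 1·30 = 1619; ÷2 gives d = 809.5 px.

809.5 px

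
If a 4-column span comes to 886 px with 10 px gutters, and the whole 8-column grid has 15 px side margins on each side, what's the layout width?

1812 px

Subtracting 3 gutters of 10 leaves 856 for 4 columns, so c = 214 px.
Total width: 2·15 + 8·214 + 7·10 = 1812 px.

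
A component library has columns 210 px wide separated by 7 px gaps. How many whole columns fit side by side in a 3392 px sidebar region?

k columns need k·210 + (k−1)·7 = k·217 − 7.
k·217 − 7 ≤ 3392 → k ≤ 3399 / 217 ≈ 15.66, so k = 15.

15 columns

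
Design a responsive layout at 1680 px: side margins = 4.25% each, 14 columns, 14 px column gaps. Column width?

96.8 px

1680 × (1 − 2·4.25%) = 1680 × 91.5% = 1537.2 px for the columns.
Subtracting 13 column gaps of 14 leaves 1355.2 for 14 columns, so c = 96.8 px.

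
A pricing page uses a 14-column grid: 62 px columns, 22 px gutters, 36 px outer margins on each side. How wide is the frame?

1226 px

Frame = 2·36 + 14·62 + 13·22 = 72 + 868 + 286 = 1226 px.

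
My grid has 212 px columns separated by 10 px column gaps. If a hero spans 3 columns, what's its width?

656 px

3-column span = 3·212 + 2·10 = 656 px.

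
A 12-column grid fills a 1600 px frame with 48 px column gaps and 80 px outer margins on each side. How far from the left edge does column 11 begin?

1320 px

Inside the margins: 1600 − 160 = 1440 px.
1440 − 11·48 = 912; ÷12 gives c = 76 px.
Before column 11: the margin + 10 columns + 10 column gaps.
Offset = 80 + 10·(76 + 48) = 80 + 1240 = 1320 px.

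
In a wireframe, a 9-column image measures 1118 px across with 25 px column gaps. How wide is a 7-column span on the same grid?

864 px

9c + 8·25 = 1118 → 9c = 918 → c = 102 px.
Span of 7: 7·102 + 6·25 = 714 + 150 = 864 px.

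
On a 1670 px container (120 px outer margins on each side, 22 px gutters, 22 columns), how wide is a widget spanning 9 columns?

Inside the margins: 1670 − 240 = 1430 px.
Subtracting 21 gutters of 22 leaves 968 for 22 columns, so c = 44 px.
9 columns plus 8 gutters: 396 + 176 = 572 px.

572 px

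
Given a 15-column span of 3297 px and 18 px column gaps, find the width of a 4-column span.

866 px

Subtracting 14 column gaps of 18 leaves 3045 for 15 columns, so c = 203 px.
Span of 4: 4·203 + 3·18 = 812 + 54 = 866 px.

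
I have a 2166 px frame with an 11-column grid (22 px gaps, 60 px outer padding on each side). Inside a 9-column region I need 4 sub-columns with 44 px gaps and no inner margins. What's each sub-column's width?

Take off 120 px of margins, leaving 2046 px.
11c + 10·22 = 2046 → 11c = 1826 → c = 166 px.
9 columns plus 8 gaps: 1494 + 176 = 1670 px.
Subtracting 3 gaps of 44 leaves 1538 for 4 columns, so d = 384.5 px.

384.5 px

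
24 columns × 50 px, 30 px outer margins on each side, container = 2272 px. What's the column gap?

44 px

Take off 60 px of margins, leaving 2212 px.
24 columns take 24·50 = 1200 px; remaining 1012 splits into 23 column gaps.
g = 1012 / 23 = 44 px.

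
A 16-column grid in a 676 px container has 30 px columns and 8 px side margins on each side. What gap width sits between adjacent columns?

12 px

Inside the margins: 676 − 16 = 660 px.
16 columns take 16·30 = 480 px; remaining 180 splits into 15 gaps.
g = 180 / 15 = 12 px.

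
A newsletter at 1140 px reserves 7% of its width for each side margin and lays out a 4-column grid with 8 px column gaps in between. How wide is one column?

239.1 px

1140 × (1 − 2·7%) = 1140 × 86% = 980.4 px for the columns.
4c + 3·8 = 980.4 → 4c = 956.4 → c = 239.1 px.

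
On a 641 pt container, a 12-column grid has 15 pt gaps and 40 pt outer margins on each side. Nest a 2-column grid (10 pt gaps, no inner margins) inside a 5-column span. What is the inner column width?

107.5 pt

Inside the margins: 641 − 80 = 561 pt.
12c + 11·15 = 561 → 12c = 396 → c = 33 pt.
Span of 5: 5·33 + 4·15 = 165 + 60 = 225 pt.
2 columns + 1 gap: 2d + 1·10 = 225.
2d = 225 − 10 = 215, so d = 107.5 pt.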